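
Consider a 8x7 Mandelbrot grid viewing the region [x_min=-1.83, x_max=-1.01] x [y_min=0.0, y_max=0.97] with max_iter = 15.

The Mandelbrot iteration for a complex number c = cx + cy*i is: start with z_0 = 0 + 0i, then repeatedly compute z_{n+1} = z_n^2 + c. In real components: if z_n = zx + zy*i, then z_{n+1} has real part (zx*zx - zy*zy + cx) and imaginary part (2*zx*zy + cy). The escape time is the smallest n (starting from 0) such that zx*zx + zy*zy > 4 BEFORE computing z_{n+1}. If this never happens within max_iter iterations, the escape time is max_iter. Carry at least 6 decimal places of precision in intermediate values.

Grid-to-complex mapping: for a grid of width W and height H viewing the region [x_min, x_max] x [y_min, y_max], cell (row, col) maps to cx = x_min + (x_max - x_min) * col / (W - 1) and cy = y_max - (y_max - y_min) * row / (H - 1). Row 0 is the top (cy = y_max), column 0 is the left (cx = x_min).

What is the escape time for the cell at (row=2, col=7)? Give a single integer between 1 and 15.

z_0 = 0 + 0i, c = -1.0100 + 0.6467i
Iter 1: z = -1.0100 + 0.6467i, |z|^2 = 1.4383
Iter 2: z = -0.4081 + -0.6596i, |z|^2 = 0.6016
Iter 3: z = -1.2785 + 1.1850i, |z|^2 = 3.0389
Iter 4: z = -0.7796 + -2.3835i, |z|^2 = 6.2887
Escaped at iteration 4

Answer: 4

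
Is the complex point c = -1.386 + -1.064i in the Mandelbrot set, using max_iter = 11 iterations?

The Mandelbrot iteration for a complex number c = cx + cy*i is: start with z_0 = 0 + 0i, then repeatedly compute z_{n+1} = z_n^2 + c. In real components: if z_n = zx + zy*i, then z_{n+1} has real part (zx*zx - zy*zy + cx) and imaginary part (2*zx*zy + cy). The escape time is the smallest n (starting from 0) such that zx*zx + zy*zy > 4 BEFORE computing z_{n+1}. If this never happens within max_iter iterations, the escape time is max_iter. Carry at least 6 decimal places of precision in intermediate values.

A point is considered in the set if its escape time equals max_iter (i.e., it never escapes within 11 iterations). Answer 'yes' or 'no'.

z_0 = 0 + 0i, c = -1.3860 + -1.0640i
Iter 1: z = -1.3860 + -1.0640i, |z|^2 = 3.0531
Iter 2: z = -0.5971 + 1.8854i, |z|^2 = 3.9113
Iter 3: z = -4.5842 + -3.3156i, |z|^2 = 32.0081
Escaped at iteration 3

Answer: no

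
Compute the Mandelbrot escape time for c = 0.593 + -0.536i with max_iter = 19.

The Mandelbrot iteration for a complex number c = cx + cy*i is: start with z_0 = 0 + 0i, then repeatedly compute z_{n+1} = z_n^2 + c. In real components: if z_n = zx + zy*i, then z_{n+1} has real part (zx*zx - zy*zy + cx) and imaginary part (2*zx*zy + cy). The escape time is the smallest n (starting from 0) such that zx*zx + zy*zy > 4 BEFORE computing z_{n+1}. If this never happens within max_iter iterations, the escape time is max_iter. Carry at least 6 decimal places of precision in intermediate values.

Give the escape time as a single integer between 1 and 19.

z_0 = 0 + 0i, c = 0.5930 + -0.5360i
Iter 1: z = 0.5930 + -0.5360i, |z|^2 = 0.6389
Iter 2: z = 0.6574 + -1.1717i, |z|^2 = 1.8050
Iter 3: z = -0.3478 + -2.0764i, |z|^2 = 4.4325
Escaped at iteration 3

Answer: 3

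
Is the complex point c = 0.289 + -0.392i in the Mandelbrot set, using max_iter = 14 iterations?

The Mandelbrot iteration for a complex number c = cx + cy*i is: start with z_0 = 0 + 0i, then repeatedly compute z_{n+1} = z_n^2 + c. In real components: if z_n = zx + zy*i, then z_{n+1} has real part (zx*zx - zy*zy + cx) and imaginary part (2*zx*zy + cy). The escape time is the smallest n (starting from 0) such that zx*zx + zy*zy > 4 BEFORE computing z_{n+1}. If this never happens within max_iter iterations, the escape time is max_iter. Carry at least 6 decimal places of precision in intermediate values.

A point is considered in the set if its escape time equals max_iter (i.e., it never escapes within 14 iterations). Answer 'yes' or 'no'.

Answer: yes

Derivation:
z_0 = 0 + 0i, c = 0.2890 + -0.3920i
Iter 1: z = 0.2890 + -0.3920i, |z|^2 = 0.2372
Iter 2: z = 0.2189 + -0.6186i, |z|^2 = 0.4305
Iter 3: z = -0.0457 + -0.6628i, |z|^2 = 0.4413
Iter 4: z = -0.1482 + -0.3314i, |z|^2 = 0.1318
Iter 5: z = 0.2011 + -0.2938i, |z|^2 = 0.1268
Iter 6: z = 0.2431 + -0.5102i, |z|^2 = 0.3194
Iter 7: z = 0.0878 + -0.6401i, |z|^2 = 0.4174
Iter 8: z = -0.1130 + -0.5044i, |z|^2 = 0.2672
Iter 9: z = 0.0473 + -0.2780i, |z|^2 = 0.0795
Iter 10: z = 0.2140 + -0.4183i, |z|^2 = 0.2208
Iter 11: z = 0.1598 + -0.5710i, |z|^2 = 0.3516
Iter 12: z = -0.0115 + -0.5745i, |z|^2 = 0.3302
Iter 13: z = -0.0409 + -0.3788i, |z|^2 = 0.1451
Did not escape in 14 iterations → in set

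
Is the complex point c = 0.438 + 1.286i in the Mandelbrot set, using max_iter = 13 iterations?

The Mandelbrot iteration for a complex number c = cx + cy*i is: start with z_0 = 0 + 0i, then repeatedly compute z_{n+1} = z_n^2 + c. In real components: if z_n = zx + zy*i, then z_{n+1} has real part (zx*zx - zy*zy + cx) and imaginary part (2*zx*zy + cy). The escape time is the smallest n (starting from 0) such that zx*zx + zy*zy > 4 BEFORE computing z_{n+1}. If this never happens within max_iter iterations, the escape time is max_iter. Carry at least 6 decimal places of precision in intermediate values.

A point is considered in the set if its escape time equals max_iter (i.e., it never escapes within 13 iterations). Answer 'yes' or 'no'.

z_0 = 0 + 0i, c = 0.4380 + 1.2860i
Iter 1: z = 0.4380 + 1.2860i, |z|^2 = 1.8456
Iter 2: z = -1.0240 + 2.4125i, |z|^2 = 6.8688
Escaped at iteration 2

Answer: no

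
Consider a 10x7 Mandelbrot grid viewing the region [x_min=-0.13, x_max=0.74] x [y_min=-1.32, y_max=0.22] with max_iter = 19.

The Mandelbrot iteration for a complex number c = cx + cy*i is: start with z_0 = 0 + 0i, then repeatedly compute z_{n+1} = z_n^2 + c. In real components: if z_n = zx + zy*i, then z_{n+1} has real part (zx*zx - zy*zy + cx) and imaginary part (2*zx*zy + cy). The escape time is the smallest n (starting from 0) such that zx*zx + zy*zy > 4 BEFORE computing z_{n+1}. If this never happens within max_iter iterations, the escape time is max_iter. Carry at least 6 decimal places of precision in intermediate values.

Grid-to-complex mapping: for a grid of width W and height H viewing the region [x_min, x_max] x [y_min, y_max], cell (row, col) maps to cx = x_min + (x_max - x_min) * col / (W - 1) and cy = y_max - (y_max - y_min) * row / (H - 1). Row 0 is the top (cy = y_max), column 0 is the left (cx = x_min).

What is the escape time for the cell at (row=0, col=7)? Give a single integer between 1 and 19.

Answer: 4

Derivation:
z_0 = 0 + 0i, c = 0.5467 + 0.2200i
Iter 1: z = 0.5467 + 0.2200i, |z|^2 = 0.3472
Iter 2: z = 0.7971 + 0.4605i, |z|^2 = 0.8475
Iter 3: z = 0.9700 + 0.9542i, |z|^2 = 1.8513
Iter 4: z = 0.5770 + 2.0711i, |z|^2 = 4.6222
Escaped at iteration 4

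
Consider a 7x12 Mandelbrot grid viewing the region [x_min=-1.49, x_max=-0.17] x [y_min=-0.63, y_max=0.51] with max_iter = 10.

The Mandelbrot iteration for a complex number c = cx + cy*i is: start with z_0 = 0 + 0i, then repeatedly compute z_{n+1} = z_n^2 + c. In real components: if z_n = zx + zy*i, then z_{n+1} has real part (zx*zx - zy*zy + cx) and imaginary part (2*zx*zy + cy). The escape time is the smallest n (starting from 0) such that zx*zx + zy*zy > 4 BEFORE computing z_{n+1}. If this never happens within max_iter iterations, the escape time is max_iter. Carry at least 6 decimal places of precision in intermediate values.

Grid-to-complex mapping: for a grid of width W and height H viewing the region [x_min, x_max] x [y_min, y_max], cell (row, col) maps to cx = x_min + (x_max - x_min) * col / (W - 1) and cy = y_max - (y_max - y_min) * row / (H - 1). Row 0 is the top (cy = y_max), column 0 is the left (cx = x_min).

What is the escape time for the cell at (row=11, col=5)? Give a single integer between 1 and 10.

z_0 = 0 + 0i, c = -0.3900 + -0.6300i
Iter 1: z = -0.3900 + -0.6300i, |z|^2 = 0.5490
Iter 2: z = -0.6348 + -0.1386i, |z|^2 = 0.4222
Iter 3: z = -0.0062 + -0.4540i, |z|^2 = 0.2062
Iter 4: z = -0.5961 + -0.6243i, |z|^2 = 0.7451
Iter 5: z = -0.4244 + 0.1143i, |z|^2 = 0.1932
Iter 6: z = -0.2229 + -0.7271i, |z|^2 = 0.5783
Iter 7: z = -0.8689 + -0.3059i, |z|^2 = 0.8486
Iter 8: z = 0.2715 + -0.0985i, |z|^2 = 0.0834
Iter 9: z = -0.3260 + -0.6835i, |z|^2 = 0.5734

Answer: 10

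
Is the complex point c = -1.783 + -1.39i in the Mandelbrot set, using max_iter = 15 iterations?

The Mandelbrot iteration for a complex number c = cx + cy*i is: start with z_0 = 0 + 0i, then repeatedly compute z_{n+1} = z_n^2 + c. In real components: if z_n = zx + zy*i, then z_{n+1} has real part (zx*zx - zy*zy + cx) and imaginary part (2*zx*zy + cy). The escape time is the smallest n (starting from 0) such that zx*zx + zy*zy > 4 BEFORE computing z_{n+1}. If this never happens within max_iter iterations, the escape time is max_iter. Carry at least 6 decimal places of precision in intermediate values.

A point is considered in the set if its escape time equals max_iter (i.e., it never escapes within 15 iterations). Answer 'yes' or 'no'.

z_0 = 0 + 0i, c = -1.7830 + -1.3900i
Iter 1: z = -1.7830 + -1.3900i, |z|^2 = 5.1112
Escaped at iteration 1

Answer: no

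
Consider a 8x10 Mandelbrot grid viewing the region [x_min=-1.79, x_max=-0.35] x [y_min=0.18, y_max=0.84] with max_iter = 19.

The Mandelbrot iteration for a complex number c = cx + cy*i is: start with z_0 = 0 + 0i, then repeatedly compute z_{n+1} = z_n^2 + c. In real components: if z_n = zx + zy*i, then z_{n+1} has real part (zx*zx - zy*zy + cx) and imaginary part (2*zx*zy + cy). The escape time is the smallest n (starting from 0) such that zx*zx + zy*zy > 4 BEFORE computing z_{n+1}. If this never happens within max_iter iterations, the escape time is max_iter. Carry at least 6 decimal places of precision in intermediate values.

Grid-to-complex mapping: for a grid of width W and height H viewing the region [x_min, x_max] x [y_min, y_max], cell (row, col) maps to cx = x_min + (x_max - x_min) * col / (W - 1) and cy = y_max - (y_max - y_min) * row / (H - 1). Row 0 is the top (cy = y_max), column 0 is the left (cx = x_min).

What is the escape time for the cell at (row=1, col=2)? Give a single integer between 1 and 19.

Answer: 3

Derivation:
z_0 = 0 + 0i, c = -1.3786 + 0.7667i
Iter 1: z = -1.3786 + 0.7667i, |z|^2 = 2.4882
Iter 2: z = -0.0659 + -1.3471i, |z|^2 = 1.8191
Iter 3: z = -3.1890 + 0.9442i, |z|^2 = 11.0614
Escaped at iteration 3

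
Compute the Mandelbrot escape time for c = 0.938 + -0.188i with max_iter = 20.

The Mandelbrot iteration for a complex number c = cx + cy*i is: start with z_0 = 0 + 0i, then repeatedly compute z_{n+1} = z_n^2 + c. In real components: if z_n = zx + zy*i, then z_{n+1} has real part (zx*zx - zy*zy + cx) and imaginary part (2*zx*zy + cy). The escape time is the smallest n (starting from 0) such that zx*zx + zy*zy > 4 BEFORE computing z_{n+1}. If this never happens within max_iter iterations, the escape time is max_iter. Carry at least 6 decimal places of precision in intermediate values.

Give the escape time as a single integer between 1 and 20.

z_0 = 0 + 0i, c = 0.9380 + -0.1880i
Iter 1: z = 0.9380 + -0.1880i, |z|^2 = 0.9152
Iter 2: z = 1.7825 + -0.5407i, |z|^2 = 3.4696
Iter 3: z = 3.8230 + -2.1156i, |z|^2 = 19.0906
Escaped at iteration 3

Answer: 3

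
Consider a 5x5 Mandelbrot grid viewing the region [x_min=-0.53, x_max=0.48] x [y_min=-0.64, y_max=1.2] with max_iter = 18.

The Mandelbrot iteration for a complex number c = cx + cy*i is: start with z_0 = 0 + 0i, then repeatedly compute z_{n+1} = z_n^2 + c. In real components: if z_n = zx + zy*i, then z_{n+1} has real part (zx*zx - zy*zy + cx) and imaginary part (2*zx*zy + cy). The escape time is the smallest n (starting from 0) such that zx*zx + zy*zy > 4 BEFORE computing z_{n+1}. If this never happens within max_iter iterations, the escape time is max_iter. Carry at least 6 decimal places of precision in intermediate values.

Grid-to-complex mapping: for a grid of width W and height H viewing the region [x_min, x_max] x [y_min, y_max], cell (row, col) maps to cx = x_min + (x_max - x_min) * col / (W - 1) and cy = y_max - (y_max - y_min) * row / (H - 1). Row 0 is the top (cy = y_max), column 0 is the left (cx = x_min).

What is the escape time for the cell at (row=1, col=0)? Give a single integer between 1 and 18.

Answer: 6

Derivation:
z_0 = 0 + 0i, c = -0.5300 + 0.7400i
Iter 1: z = -0.5300 + 0.7400i, |z|^2 = 0.8285
Iter 2: z = -0.7967 + -0.0444i, |z|^2 = 0.6367
Iter 3: z = 0.1028 + 0.8107i, |z|^2 = 0.6679
Iter 4: z = -1.1768 + 0.9066i, |z|^2 = 2.2067
Iter 5: z = 0.0328 + -1.3937i, |z|^2 = 1.9436
Iter 6: z = -2.4714 + 0.6486i, |z|^2 = 6.5288
Escaped at iteration 6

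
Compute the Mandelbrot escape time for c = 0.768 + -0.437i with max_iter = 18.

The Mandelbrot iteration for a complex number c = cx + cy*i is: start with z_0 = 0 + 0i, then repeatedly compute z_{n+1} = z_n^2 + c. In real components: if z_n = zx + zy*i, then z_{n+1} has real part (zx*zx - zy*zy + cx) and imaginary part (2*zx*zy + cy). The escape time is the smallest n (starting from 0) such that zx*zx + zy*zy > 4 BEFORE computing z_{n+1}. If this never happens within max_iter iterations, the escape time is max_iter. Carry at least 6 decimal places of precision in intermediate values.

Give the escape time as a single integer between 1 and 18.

z_0 = 0 + 0i, c = 0.7680 + -0.4370i
Iter 1: z = 0.7680 + -0.4370i, |z|^2 = 0.7808
Iter 2: z = 1.1669 + -1.1082i, |z|^2 = 2.5897
Iter 3: z = 0.9014 + -3.0233i, |z|^2 = 9.9528
Escaped at iteration 3

Answer: 3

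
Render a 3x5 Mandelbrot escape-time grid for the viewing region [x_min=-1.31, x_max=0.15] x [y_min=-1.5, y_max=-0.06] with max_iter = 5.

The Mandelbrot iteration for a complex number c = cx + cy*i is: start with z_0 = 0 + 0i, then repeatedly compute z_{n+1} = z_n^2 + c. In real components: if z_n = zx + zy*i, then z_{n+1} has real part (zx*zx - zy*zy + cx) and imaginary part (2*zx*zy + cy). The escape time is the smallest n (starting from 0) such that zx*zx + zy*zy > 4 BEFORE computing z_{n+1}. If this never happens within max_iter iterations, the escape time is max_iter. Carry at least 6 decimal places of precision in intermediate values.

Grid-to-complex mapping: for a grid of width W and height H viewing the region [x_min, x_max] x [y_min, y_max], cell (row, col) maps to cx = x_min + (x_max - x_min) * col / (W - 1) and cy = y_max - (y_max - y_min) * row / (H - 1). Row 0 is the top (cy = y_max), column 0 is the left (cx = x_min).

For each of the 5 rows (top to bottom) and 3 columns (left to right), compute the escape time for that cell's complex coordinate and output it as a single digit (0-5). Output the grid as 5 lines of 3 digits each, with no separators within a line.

(row=0, col=0): c = -1.3100 + -0.0600i → escape time 5
(row=0, col=1): c = -0.5800 + -0.0600i → escape time 5
(row=0, col=2): c = 0.1500 + -0.0600i → escape time 5
(row=1, col=0): c = -1.3100 + -0.4200i → escape time 5
(row=1, col=1): c = -0.5800 + -0.4200i → escape time 5
(row=1, col=2): c = 0.1500 + -0.4200i → escape time 5
(row=2, col=0): c = -1.3100 + -0.7800i → escape time 3
(row=2, col=1): c = -0.5800 + -0.7800i → escape time 5
(row=2, col=2): c = 0.1500 + -0.7800i → escape time 5
(row=3, col=0): c = -1.3100 + -1.1400i → escape time 2
(row=3, col=1): c = -0.5800 + -1.1400i → escape time 3
(row=3, col=2): c = 0.1500 + -1.1400i → escape time 3
(row=4, col=0): c = -1.3100 + -1.5000i → escape time 2
(row=4, col=1): c = -0.5800 + -1.5000i → escape time 2
(row=4, col=2): c = 0.1500 + -1.5000i → escape time 2

Answer: 555
555
355
233
222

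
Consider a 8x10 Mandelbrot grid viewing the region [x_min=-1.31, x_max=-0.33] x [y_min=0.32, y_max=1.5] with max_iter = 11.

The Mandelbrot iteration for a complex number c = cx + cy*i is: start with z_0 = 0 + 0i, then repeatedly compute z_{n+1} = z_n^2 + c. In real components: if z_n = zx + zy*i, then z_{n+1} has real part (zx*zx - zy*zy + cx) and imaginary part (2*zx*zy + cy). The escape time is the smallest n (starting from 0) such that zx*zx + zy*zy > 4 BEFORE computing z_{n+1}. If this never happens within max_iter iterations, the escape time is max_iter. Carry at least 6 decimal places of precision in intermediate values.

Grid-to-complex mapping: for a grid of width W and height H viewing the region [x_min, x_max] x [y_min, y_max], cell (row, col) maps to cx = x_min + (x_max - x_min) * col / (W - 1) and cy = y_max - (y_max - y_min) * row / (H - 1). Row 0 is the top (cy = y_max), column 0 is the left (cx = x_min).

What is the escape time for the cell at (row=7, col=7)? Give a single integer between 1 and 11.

Answer: 11

Derivation:
z_0 = 0 + 0i, c = -0.3300 + 0.5822i
Iter 1: z = -0.3300 + 0.5822i, |z|^2 = 0.4479
Iter 2: z = -0.5601 + 0.1980i, |z|^2 = 0.3529
Iter 3: z = -0.0555 + 0.3605i, |z|^2 = 0.1330
Iter 4: z = -0.4569 + 0.5422i, |z|^2 = 0.5027
Iter 5: z = -0.4153 + 0.0868i, |z|^2 = 0.1800
Iter 6: z = -0.1651 + 0.5101i, |z|^2 = 0.2875
Iter 7: z = -0.5630 + 0.4138i, |z|^2 = 0.4882
Iter 8: z = -0.1843 + 0.1163i, |z|^2 = 0.0475
Iter 9: z = -0.3096 + 0.5394i, |z|^2 = 0.3867
Iter 10: z = -0.5251 + 0.2483i, |z|^2 = 0.3373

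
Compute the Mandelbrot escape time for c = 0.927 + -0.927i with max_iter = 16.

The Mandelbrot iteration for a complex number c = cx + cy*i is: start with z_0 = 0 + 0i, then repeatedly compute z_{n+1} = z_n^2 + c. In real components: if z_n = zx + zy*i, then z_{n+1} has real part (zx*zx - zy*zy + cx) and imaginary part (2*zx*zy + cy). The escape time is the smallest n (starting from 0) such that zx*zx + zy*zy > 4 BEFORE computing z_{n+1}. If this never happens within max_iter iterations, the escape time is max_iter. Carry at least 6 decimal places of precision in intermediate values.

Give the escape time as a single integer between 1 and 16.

Answer: 2

Derivation:
z_0 = 0 + 0i, c = 0.9270 + -0.9270i
Iter 1: z = 0.9270 + -0.9270i, |z|^2 = 1.7187
Iter 2: z = 0.9270 + -2.6457i, |z|^2 = 7.8588
Escaped at iteration 2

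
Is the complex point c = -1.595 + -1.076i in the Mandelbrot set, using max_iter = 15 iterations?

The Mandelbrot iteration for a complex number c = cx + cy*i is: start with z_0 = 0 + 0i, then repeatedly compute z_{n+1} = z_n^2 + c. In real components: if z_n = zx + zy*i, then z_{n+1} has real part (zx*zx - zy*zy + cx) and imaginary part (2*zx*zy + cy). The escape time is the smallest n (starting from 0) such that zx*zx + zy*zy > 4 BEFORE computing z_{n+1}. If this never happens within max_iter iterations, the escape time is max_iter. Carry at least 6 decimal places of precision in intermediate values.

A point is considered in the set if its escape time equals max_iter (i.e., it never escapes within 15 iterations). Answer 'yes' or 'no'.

z_0 = 0 + 0i, c = -1.5950 + -1.0760i
Iter 1: z = -1.5950 + -1.0760i, |z|^2 = 3.7018
Iter 2: z = -0.2088 + 2.3564i, |z|^2 = 5.5964
Escaped at iteration 2

Answer: no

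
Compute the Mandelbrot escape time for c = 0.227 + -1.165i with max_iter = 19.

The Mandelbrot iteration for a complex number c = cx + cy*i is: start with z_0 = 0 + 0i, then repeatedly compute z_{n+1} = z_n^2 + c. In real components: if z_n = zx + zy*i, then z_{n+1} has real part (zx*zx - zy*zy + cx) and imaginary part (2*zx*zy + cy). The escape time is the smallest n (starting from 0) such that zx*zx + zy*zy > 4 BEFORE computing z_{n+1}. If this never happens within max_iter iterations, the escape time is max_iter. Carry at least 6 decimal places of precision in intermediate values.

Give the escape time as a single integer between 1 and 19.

z_0 = 0 + 0i, c = 0.2270 + -1.1650i
Iter 1: z = 0.2270 + -1.1650i, |z|^2 = 1.4088
Iter 2: z = -1.0787 + -1.6939i, |z|^2 = 4.0329
Escaped at iteration 2

Answer: 2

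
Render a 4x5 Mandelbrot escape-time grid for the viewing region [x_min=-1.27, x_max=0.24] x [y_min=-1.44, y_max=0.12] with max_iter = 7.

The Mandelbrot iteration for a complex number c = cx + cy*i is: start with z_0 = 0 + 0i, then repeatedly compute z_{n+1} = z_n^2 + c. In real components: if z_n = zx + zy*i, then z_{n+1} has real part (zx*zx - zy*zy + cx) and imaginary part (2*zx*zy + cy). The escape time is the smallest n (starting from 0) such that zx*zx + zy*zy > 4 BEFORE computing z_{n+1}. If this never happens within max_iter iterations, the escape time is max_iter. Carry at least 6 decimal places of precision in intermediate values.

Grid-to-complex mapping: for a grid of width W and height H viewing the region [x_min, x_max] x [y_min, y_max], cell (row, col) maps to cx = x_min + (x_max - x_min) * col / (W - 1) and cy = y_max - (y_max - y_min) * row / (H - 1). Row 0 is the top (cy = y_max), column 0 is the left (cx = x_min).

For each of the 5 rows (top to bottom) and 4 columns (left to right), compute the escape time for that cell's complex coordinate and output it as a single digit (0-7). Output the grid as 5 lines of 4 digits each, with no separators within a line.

(row=0, col=0): c = -1.2700 + 0.1200i → escape time 7
(row=0, col=1): c = -0.7667 + 0.1200i → escape time 7
(row=0, col=2): c = -0.2633 + 0.1200i → escape time 7
(row=0, col=3): c = 0.2400 + 0.1200i → escape time 7
(row=1, col=0): c = -1.2700 + -0.2700i → escape time 7
(row=1, col=1): c = -0.7667 + -0.2700i → escape time 7
(row=1, col=2): c = -0.2633 + -0.2700i → escape time 7
(row=1, col=3): c = 0.2400 + -0.2700i → escape time 7
(row=2, col=0): c = -1.2700 + -0.6600i → escape time 3
(row=2, col=1): c = -0.7667 + -0.6600i → escape time 5
(row=2, col=2): c = -0.2633 + -0.6600i → escape time 7
(row=2, col=3): c = 0.2400 + -0.6600i → escape time 7
(row=3, col=0): c = -1.2700 + -1.0500i → escape time 3
(row=3, col=1): c = -0.7667 + -1.0500i → escape time 3
(row=3, col=2): c = -0.2633 + -1.0500i → escape time 5
(row=3, col=3): c = 0.2400 + -1.0500i → escape time 3
(row=4, col=0): c = -1.2700 + -1.4400i → escape time 2
(row=4, col=1): c = -0.7667 + -1.4400i → escape time 2
(row=4, col=2): c = -0.2633 + -1.4400i → escape time 2
(row=4, col=3): c = 0.2400 + -1.4400i → escape time 2

Answer: 7777
7777
3577
3353
2222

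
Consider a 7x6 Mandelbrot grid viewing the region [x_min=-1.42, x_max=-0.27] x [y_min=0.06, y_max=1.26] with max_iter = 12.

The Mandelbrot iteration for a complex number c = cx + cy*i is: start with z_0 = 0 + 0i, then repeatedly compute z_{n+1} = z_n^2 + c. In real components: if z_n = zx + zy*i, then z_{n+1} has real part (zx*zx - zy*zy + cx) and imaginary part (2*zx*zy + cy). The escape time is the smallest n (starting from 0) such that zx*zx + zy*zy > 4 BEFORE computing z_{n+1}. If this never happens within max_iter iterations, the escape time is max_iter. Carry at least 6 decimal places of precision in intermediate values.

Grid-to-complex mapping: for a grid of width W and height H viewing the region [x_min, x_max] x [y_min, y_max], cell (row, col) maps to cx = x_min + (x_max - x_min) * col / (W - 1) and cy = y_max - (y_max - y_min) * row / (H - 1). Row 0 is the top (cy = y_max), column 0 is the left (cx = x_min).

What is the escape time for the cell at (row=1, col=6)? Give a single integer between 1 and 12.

z_0 = 0 + 0i, c = -0.2700 + 1.0200i
Iter 1: z = -0.2700 + 1.0200i, |z|^2 = 1.1133
Iter 2: z = -1.2375 + 0.4692i, |z|^2 = 1.7516
Iter 3: z = 1.0413 + -0.1413i, |z|^2 = 1.1042
Iter 4: z = 0.7943 + 0.7258i, |z|^2 = 1.1576
Iter 5: z = -0.1659 + 2.1730i, |z|^2 = 4.7493
Escaped at iteration 5

Answer: 5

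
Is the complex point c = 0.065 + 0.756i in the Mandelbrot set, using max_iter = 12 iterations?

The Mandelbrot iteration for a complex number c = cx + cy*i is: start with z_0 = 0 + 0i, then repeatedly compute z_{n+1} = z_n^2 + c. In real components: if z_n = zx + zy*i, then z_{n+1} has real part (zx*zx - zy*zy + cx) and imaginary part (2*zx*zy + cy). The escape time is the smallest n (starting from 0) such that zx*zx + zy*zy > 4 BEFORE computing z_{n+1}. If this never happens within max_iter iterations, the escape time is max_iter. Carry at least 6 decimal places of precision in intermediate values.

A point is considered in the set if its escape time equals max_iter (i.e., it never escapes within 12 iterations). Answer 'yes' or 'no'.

z_0 = 0 + 0i, c = 0.0650 + 0.7560i
Iter 1: z = 0.0650 + 0.7560i, |z|^2 = 0.5758
Iter 2: z = -0.5023 + 0.8543i, |z|^2 = 0.9821
Iter 3: z = -0.4125 + -0.1022i, |z|^2 = 0.1806
Iter 4: z = 0.2247 + 0.8403i, |z|^2 = 0.7566
Iter 5: z = -0.5907 + 1.1336i, |z|^2 = 1.6340
Iter 6: z = -0.8712 + -0.5832i, |z|^2 = 1.0991
Iter 7: z = 0.4839 + 1.7722i, |z|^2 = 3.3748
Iter 8: z = -2.8416 + 2.4710i, |z|^2 = 14.1803
Escaped at iteration 8

Answer: no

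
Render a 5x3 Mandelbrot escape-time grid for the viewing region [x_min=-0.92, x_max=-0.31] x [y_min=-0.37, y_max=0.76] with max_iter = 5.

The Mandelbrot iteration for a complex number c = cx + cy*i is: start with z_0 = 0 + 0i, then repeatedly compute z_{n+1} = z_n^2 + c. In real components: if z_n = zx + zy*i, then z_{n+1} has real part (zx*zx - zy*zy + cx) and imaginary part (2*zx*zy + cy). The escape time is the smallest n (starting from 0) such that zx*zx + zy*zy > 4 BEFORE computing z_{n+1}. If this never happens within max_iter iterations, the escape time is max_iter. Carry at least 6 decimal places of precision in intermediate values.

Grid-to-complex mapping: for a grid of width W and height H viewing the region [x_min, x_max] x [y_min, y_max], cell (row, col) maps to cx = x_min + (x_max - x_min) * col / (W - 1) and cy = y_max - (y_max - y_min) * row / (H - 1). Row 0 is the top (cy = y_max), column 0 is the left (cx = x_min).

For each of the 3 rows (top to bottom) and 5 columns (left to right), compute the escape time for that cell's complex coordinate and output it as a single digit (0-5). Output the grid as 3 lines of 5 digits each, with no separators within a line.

Answer: 44555
55555
55555

Derivation:
(row=0, col=0): c = -0.9200 + 0.7600i → escape time 4
(row=0, col=1): c = -0.7675 + 0.7600i → escape time 4
(row=0, col=2): c = -0.6150 + 0.7600i → escape time 5
(row=0, col=3): c = -0.4625 + 0.7600i → escape time 5
(row=0, col=4): c = -0.3100 + 0.7600i → escape time 5
(row=1, col=0): c = -0.9200 + 0.1950i → escape time 5
(row=1, col=1): c = -0.7675 + 0.1950i → escape time 5
(row=1, col=2): c = -0.6150 + 0.1950i → escape time 5
(row=1, col=3): c = -0.4625 + 0.1950i → escape time 5
(row=1, col=4): c = -0.3100 + 0.1950i → escape time 5
(row=2, col=0): c = -0.9200 + -0.3700i → escape time 5
(row=2, col=1): c = -0.7675 + -0.3700i → escape time 5
(row=2, col=2): c = -0.6150 + -0.3700i → escape time 5
(row=2, col=3): c = -0.4625 + -0.3700i → escape time 5
(row=2, col=4): c = -0.3100 + -0.3700i → escape time 5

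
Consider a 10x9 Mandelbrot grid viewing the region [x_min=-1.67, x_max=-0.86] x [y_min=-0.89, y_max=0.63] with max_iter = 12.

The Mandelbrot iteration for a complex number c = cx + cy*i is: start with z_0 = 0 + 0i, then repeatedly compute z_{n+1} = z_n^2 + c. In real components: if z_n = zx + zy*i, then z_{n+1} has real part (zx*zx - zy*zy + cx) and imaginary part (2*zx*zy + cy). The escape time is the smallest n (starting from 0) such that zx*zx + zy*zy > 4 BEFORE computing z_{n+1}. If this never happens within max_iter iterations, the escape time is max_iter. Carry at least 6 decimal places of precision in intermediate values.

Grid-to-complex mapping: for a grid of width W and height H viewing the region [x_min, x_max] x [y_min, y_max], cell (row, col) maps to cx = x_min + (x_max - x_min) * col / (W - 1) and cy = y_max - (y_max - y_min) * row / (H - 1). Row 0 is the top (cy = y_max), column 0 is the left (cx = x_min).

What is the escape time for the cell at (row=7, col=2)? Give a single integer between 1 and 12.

Answer: 3

Derivation:
z_0 = 0 + 0i, c = -1.4900 + -0.7000i
Iter 1: z = -1.4900 + -0.7000i, |z|^2 = 2.7101
Iter 2: z = 0.2401 + 1.3860i, |z|^2 = 1.9786
Iter 3: z = -3.3533 + -0.0344i, |z|^2 = 11.2461
Escaped at iteration 3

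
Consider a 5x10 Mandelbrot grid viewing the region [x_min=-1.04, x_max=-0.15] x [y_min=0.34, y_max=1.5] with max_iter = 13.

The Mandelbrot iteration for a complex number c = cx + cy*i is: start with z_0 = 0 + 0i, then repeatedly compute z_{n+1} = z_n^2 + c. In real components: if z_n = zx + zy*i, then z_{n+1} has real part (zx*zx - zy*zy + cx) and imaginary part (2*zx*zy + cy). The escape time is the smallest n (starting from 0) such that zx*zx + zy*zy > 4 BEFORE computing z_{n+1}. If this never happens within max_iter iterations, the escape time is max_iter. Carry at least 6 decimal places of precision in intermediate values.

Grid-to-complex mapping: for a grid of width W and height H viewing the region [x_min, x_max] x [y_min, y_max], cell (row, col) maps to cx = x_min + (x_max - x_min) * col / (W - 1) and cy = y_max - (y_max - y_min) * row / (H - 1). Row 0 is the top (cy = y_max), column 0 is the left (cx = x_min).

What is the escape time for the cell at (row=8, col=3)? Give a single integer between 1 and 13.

Answer: 13

Derivation:
z_0 = 0 + 0i, c = -0.3725 + 0.4689i
Iter 1: z = -0.3725 + 0.4689i, |z|^2 = 0.3586
Iter 2: z = -0.4536 + 0.1196i, |z|^2 = 0.2200
Iter 3: z = -0.1810 + 0.3604i, |z|^2 = 0.1627
Iter 4: z = -0.4696 + 0.3384i, |z|^2 = 0.3351
Iter 5: z = -0.2665 + 0.1511i, |z|^2 = 0.0938
Iter 6: z = -0.3243 + 0.3884i, |z|^2 = 0.2560
Iter 7: z = -0.4182 + 0.2170i, |z|^2 = 0.2219
Iter 8: z = -0.2447 + 0.2874i, |z|^2 = 0.1425
Iter 9: z = -0.3952 + 0.3282i, |z|^2 = 0.2639
Iter 10: z = -0.3240 + 0.2095i, |z|^2 = 0.1489
Iter 11: z = -0.3114 + 0.3332i, |z|^2 = 0.2080
Iter 12: z = -0.3865 + 0.2614i, |z|^2 = 0.2177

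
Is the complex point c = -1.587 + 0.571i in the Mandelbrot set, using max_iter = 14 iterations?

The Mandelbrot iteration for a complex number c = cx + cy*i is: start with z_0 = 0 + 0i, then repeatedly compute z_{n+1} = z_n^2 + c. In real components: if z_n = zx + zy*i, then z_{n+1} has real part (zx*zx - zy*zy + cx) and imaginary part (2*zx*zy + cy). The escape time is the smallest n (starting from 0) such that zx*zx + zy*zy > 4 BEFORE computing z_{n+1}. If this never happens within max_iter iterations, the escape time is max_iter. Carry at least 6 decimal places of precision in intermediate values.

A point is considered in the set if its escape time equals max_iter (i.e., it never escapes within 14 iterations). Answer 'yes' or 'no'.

z_0 = 0 + 0i, c = -1.5870 + 0.5710i
Iter 1: z = -1.5870 + 0.5710i, |z|^2 = 2.8446
Iter 2: z = 0.6055 + -1.2414i, |z|^2 = 1.9076
Iter 3: z = -2.7613 + -0.9323i, |z|^2 = 8.4940
Escaped at iteration 3

Answer: no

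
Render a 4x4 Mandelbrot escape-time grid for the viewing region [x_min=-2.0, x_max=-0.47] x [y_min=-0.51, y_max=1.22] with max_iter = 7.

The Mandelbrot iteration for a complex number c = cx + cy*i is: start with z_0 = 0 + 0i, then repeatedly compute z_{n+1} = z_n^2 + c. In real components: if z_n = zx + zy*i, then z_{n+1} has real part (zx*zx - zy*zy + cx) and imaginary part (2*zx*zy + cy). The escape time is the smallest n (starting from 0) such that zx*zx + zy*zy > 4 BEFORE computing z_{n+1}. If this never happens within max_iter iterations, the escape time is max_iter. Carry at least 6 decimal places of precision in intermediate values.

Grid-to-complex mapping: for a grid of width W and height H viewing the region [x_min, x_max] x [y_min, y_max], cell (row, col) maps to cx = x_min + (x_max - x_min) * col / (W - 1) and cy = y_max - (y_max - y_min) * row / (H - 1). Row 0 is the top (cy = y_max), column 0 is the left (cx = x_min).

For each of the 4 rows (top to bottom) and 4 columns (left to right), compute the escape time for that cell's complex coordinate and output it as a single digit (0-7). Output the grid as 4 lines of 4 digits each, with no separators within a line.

(row=0, col=0): c = -2.0000 + 1.2200i → escape time 1
(row=0, col=1): c = -1.4900 + 1.2200i → escape time 2
(row=0, col=2): c = -0.9800 + 1.2200i → escape time 3
(row=0, col=3): c = -0.4700 + 1.2200i → escape time 3
(row=1, col=0): c = -2.0000 + 0.6433i → escape time 1
(row=1, col=1): c = -1.4900 + 0.6433i → escape time 3
(row=1, col=2): c = -0.9800 + 0.6433i → escape time 4
(row=1, col=3): c = -0.4700 + 0.6433i → escape time 7
(row=2, col=0): c = -2.0000 + 0.0667i → escape time 1
(row=2, col=1): c = -1.4900 + 0.0667i → escape time 7
(row=2, col=2): c = -0.9800 + 0.0667i → escape time 7
(row=2, col=3): c = -0.4700 + 0.0667i → escape time 7
(row=3, col=0): c = -2.0000 + -0.5100i → escape time 1
(row=3, col=1): c = -1.4900 + -0.5100i → escape time 3
(row=3, col=2): c = -0.9800 + -0.5100i → escape time 5
(row=3, col=3): c = -0.4700 + -0.5100i → escape time 7

Answer: 1233
1347
1777
1357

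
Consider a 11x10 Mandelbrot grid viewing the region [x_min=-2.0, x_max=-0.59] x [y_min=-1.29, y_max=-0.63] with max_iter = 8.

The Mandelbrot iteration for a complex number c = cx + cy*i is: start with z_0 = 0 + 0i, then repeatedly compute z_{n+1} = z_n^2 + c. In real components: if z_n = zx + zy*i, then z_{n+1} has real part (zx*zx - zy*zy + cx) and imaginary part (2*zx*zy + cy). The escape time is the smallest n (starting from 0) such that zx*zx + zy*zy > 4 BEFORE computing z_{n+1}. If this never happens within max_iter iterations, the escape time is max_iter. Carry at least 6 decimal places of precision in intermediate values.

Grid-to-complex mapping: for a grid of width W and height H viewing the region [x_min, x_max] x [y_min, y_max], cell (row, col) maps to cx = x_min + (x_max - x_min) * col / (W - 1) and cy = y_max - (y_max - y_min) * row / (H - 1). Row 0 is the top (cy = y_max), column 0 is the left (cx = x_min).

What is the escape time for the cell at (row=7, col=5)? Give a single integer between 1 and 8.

z_0 = 0 + 0i, c = -1.2950 + -1.1433i
Iter 1: z = -1.2950 + -1.1433i, |z|^2 = 2.9842
Iter 2: z = -0.9252 + 1.8179i, |z|^2 = 4.1607
Escaped at iteration 2

Answer: 2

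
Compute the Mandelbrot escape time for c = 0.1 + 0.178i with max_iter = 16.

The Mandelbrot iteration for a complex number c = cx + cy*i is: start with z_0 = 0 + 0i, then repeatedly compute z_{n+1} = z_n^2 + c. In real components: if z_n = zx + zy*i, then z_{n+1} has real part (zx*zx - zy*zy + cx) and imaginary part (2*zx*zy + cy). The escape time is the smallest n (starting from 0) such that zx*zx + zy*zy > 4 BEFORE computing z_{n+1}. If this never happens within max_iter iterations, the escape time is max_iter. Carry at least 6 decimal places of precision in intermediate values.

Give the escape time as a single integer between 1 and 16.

z_0 = 0 + 0i, c = 0.1000 + 0.1780i
Iter 1: z = 0.1000 + 0.1780i, |z|^2 = 0.0417
Iter 2: z = 0.0783 + 0.2136i, |z|^2 = 0.0518
Iter 3: z = 0.0605 + 0.2115i, |z|^2 = 0.0484
Iter 4: z = 0.0589 + 0.2036i, |z|^2 = 0.0449
Iter 5: z = 0.0620 + 0.2020i, |z|^2 = 0.0447
Iter 6: z = 0.0630 + 0.2031i, |z|^2 = 0.0452
Iter 7: z = 0.0627 + 0.2036i, |z|^2 = 0.0454
Iter 8: z = 0.0625 + 0.2035i, |z|^2 = 0.0453
Iter 9: z = 0.0625 + 0.2034i, |z|^2 = 0.0453
Iter 10: z = 0.0625 + 0.2034i, |z|^2 = 0.0453
Iter 11: z = 0.0625 + 0.2034i, |z|^2 = 0.0453
Iter 12: z = 0.0625 + 0.2034i, |z|^2 = 0.0453
Iter 13: z = 0.0625 + 0.2034i, |z|^2 = 0.0453
Iter 14: z = 0.0625 + 0.2034i, |z|^2 = 0.0453
Iter 15: z = 0.0625 + 0.2034i, |z|^2 = 0.0453

Answer: 16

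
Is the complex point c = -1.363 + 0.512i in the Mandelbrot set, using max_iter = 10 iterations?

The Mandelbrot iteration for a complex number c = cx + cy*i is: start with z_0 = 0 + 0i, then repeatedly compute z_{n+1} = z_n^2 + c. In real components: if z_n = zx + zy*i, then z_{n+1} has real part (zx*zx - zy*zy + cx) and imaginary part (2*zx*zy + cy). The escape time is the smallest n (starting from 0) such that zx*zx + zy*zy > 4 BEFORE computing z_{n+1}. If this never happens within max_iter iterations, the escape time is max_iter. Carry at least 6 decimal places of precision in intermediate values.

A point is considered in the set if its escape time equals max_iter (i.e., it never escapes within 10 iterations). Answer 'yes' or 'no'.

z_0 = 0 + 0i, c = -1.3630 + 0.5120i
Iter 1: z = -1.3630 + 0.5120i, |z|^2 = 2.1199
Iter 2: z = 0.2326 + -0.8837i, |z|^2 = 0.8351
Iter 3: z = -2.0898 + 0.1009i, |z|^2 = 4.3776
Escaped at iteration 3

Answer: no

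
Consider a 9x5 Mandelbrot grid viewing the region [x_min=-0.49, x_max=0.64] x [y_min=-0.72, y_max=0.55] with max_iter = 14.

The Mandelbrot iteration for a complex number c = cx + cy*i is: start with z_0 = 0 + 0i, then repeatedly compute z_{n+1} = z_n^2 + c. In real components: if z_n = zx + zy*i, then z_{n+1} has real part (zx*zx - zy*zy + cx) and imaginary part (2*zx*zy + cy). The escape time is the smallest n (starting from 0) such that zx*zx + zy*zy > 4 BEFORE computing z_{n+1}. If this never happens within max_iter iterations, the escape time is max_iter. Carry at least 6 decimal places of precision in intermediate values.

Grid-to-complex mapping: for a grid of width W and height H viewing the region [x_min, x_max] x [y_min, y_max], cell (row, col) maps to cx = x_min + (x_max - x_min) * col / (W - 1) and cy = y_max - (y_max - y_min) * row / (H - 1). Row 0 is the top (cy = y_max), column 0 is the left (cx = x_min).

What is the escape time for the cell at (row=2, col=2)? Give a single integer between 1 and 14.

z_0 = 0 + 0i, c = -0.2075 + -0.0850i
Iter 1: z = -0.2075 + -0.0850i, |z|^2 = 0.0503
Iter 2: z = -0.1717 + -0.0497i, |z|^2 = 0.0319
Iter 3: z = -0.1805 + -0.0679i, |z|^2 = 0.0372
Iter 4: z = -0.1795 + -0.0605i, |z|^2 = 0.0359
Iter 5: z = -0.1789 + -0.0633i, |z|^2 = 0.0360
Iter 6: z = -0.1795 + -0.0624i, |z|^2 = 0.0361
Iter 7: z = -0.1792 + -0.0626i, |z|^2 = 0.0360
Iter 8: z = -0.1793 + -0.0626i, |z|^2 = 0.0361
Iter 9: z = -0.1793 + -0.0626i, |z|^2 = 0.0360
Iter 10: z = -0.1793 + -0.0626i, |z|^2 = 0.0361
Iter 11: z = -0.1793 + -0.0626i, |z|^2 = 0.0361
Iter 12: z = -0.1793 + -0.0626i, |z|^2 = 0.0361
Iter 13: z = -0.1793 + -0.0626i, |z|^2 = 0.0361

Answer: 14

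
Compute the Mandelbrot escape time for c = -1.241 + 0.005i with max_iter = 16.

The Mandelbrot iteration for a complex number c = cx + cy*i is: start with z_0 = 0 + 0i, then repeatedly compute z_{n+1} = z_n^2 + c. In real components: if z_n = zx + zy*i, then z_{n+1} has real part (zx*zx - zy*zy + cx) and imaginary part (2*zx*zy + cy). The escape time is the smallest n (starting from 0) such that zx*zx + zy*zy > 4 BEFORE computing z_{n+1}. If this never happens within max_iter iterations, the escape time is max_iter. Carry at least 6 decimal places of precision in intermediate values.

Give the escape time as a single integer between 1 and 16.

Answer: 16

Derivation:
z_0 = 0 + 0i, c = -1.2410 + 0.0050i
Iter 1: z = -1.2410 + 0.0050i, |z|^2 = 1.5401
Iter 2: z = 0.2991 + -0.0074i, |z|^2 = 0.0895
Iter 3: z = -1.1516 + 0.0006i, |z|^2 = 1.3262
Iter 4: z = 0.0852 + 0.0037i, |z|^2 = 0.0073
Iter 5: z = -1.2337 + 0.0056i, |z|^2 = 1.5222
Iter 6: z = 0.2811 + -0.0089i, |z|^2 = 0.0791
Iter 7: z = -1.1621 + 0.0000i, |z|^2 = 1.3504
Iter 8: z = 0.1094 + 0.0050i, |z|^2 = 0.0120
Iter 9: z = -1.2291 + 0.0061i, |z|^2 = 1.5106
Iter 10: z = 0.2696 + -0.0100i, |z|^2 = 0.0728
Iter 11: z = -1.1684 + -0.0004i, |z|^2 = 1.3653
Iter 12: z = 0.1243 + 0.0059i, |z|^2 = 0.0155
Iter 13: z = -1.2256 + 0.0065i, |z|^2 = 1.5021
Iter 14: z = 0.2610 + -0.0108i, |z|^2 = 0.0683
Iter 15: z = -1.1730 + -0.0007i, |z|^2 = 1.3759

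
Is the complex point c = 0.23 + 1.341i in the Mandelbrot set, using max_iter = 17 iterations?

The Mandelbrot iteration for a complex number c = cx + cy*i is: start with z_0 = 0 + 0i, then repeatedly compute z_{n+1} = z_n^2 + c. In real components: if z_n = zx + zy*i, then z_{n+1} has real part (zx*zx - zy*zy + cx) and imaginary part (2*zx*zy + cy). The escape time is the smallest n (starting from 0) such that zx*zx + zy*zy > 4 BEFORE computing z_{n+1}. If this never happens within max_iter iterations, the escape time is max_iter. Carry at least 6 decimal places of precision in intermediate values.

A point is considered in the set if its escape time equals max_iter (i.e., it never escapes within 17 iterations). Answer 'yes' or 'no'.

z_0 = 0 + 0i, c = 0.2300 + 1.3410i
Iter 1: z = 0.2300 + 1.3410i, |z|^2 = 1.8512
Iter 2: z = -1.5154 + 1.9579i, |z|^2 = 6.1296
Escaped at iteration 2

Answer: no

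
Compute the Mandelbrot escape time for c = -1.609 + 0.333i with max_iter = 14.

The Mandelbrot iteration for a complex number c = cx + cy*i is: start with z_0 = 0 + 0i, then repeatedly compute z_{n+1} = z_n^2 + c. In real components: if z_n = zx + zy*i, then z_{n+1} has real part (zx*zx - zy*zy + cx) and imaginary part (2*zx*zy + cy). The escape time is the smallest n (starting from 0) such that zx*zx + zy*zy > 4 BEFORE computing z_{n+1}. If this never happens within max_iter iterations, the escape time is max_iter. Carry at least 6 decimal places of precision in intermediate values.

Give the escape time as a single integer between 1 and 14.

Answer: 4

Derivation:
z_0 = 0 + 0i, c = -1.6090 + 0.3330i
Iter 1: z = -1.6090 + 0.3330i, |z|^2 = 2.6998
Iter 2: z = 0.8690 + -0.7386i, |z|^2 = 1.3007
Iter 3: z = -1.3994 + -0.9507i, |z|^2 = 2.8620
Iter 4: z = -0.5545 + 2.9937i, |z|^2 = 9.2696
Escaped at iteration 4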